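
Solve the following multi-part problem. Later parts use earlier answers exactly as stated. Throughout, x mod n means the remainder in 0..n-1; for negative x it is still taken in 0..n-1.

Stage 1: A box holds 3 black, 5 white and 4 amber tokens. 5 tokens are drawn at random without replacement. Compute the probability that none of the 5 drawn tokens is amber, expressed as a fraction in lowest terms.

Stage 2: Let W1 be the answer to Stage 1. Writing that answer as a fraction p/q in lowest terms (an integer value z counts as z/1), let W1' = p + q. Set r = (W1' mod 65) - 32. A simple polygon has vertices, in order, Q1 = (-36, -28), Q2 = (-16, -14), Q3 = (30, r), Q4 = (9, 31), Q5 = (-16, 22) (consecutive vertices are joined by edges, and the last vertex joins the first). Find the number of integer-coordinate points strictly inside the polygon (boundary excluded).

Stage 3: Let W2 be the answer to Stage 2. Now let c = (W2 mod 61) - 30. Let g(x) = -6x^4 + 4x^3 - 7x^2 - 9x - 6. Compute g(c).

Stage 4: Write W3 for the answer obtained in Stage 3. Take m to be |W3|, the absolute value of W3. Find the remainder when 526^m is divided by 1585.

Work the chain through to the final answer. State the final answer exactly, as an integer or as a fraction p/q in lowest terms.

Stage 1: total draws C(12,5) = 792; favorable C(8,5) = 56; P = 7/99; answer 7/99
Stage 2: W1 = 7/99; threaded value p + q = 106; r = 9; cross terms: (-36*-14 - -16*-28)=56, (-16*9 - 30*-14)=276, (30*31 - 9*9)=849, (9*22 - -16*31)=694, (-16*-28 - -36*22)=1240; twice the area = |3115| = 3115; area = 3115/2; boundary points = 2 + 23 + 1 + 1 + 10 = 37; strictly interior points = area - boundary/2 + 1 = 1540; answer 1540
Stage 3: W2 = 1540; c = -15; -6*(-15)^4 + 4*(-15)^3 - 7*(-15)^2 - 9*(-15)^1 - 6 = (-303750) + (-13500) + (-1575) + (135) + (-6) = -318696; answer -318696
Stage 4: W3 = -318696; m = 318696; squarings mod 1585: 526^1=526, 526^2=886, 526^4=421, 526^8=1306, 526^16=176, 526^32=861, 526^64=1126, 526^128=1461, 526^256=1111, 526^512=1191, 526^1024=1491, 526^2048=911, 526^4096=966, 526^8192=1176, 526^16384=856, 526^32768=466, 526^65536=11, 526^131072=121, 526^262144=376; 526^318696 = 526^8 * 526^32 * 526^64 * 526^128 * 526^1024 * 526^2048 * 526^4096 * 526^16384 * 526^32768 * 526^262144 = 251 (mod 1585); answer 251

251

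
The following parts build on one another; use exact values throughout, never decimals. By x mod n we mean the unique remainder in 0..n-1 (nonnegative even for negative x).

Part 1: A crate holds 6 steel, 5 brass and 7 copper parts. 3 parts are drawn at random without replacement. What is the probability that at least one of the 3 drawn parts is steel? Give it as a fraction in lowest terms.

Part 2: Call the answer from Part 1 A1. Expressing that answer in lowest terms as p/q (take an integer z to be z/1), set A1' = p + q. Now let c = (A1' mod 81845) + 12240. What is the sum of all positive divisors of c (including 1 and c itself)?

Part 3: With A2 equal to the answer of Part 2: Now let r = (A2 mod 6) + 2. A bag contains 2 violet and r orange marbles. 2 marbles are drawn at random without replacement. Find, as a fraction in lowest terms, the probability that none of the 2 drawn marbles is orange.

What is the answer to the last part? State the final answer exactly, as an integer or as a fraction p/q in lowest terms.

1/6

Part 1: total draws C(18,3) = 816; complement C(12,3) = 220; favorable 816 - 220 = 596; P = 149/204; answer 149/204
Part 2: A1 = 149/204; threaded value p + q = 353; c = 12593; 12593 = 7^2 * 257; sigma = (1 + 7 + 49) * (1 + 257) = 57 * 258 = 14706; answer 14706
Part 3: A2 = 14706; r = 2; total draws C(4,2) = 6; favorable C(2,2) = 1; P = 1/6; answer 1/6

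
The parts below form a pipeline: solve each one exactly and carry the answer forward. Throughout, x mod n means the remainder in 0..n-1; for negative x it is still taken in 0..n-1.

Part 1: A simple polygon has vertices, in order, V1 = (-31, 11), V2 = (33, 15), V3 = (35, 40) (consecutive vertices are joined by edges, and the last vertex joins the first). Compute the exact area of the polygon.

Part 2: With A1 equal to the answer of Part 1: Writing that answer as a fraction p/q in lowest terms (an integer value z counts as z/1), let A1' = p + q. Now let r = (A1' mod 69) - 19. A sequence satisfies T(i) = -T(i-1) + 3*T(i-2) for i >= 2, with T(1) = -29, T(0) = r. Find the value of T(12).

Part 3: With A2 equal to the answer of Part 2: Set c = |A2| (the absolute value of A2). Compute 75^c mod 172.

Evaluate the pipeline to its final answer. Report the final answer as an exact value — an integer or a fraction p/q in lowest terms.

51

Part 1: cross terms: (-31*15 - 33*11)=-828, (33*40 - 35*15)=795, (35*11 - -31*40)=1625; twice the area = |1592| = 1592; area = 796; answer 796
Part 2: A1 = 796; threaded value p + q = 797; r = 19; T(2) = -1*(-29) + 3*(19) = 86; iterating: T(2)=86, T(3)=-173, T(4)=431, T(5)=-950, T(6)=2243, T(7)=-5093, T(8)=11822, T(9)=-27101, T(10)=62567, T(11)=-143870, T(12)=331571; answer 331571
Part 3: A2 = 331571; c = 331571; squarings mod 172: 75^1=75, 75^2=121, 75^4=21, 75^8=97, 75^16=121, 75^32=21, 75^64=97, 75^128=121, 75^256=21, 75^512=97, 75^1024=121, 75^2048=21, 75^4096=97, 75^8192=121, 75^16384=21, 75^32768=97, 75^65536=121, 75^131072=21, 75^262144=97; 75^331571 = 75^1 * 75^2 * 75^16 * 75^32 * 75^256 * 75^512 * 75^1024 * 75^2048 * 75^65536 * 75^262144 = 51 (mod 172); answer 51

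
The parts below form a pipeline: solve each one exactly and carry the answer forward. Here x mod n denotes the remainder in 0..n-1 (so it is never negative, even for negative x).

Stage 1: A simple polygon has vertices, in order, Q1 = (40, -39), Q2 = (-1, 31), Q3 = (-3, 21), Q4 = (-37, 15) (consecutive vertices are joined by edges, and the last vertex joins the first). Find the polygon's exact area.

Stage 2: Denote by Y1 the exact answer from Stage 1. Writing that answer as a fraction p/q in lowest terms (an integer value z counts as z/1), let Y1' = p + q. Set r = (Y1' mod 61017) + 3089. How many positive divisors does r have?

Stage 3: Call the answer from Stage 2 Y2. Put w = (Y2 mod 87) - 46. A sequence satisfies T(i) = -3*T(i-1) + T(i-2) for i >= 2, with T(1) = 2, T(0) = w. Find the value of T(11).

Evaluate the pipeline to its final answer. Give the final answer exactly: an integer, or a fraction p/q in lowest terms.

Stage 1: cross terms: (40*31 - -1*-39)=1201, (-1*21 - -3*31)=72, (-3*15 - -37*21)=732, (-37*-39 - 40*15)=843; twice the area = |2848| = 2848; area = 1424; answer 1424
Stage 2: Y1 = 1424; threaded value p + q = 1425; r = 4514; 4514 = 2 * 37 * 61; number of divisors = (1+1) * (1+1) * (1+1) = 8; answer 8
Stage 3: Y2 = 8; w = -38; T(2) = -3*(2) + 1*(-38) = -44; iterating: T(2)=-44, T(3)=134, T(4)=-446, T(5)=1472, T(6)=-4862, T(7)=16058, T(8)=-53036, T(9)=175166, T(10)=-578534, T(11)=1910768; answer 1910768

1910768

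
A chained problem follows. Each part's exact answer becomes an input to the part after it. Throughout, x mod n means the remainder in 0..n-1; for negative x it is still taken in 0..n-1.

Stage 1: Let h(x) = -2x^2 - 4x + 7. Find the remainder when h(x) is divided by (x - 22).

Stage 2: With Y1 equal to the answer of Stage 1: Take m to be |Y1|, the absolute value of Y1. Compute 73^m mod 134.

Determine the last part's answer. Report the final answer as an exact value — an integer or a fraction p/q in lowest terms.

Stage 1: remainder = value at the root: -2*(22)^2 - 4*(22)^1 + 7 = (-968) + (-88) + (7) = -1049; answer -1049
Stage 2: Y1 = -1049; m = 1049; squarings mod 134: 73^1=73, 73^2=103, 73^4=23, 73^8=127, 73^16=49, 73^32=123, 73^64=121, 73^128=35, 73^256=19, 73^512=93, 73^1024=73; 73^1049 = 73^1 * 73^8 * 73^16 * 73^1024 = 47 (mod 134); answer 47

47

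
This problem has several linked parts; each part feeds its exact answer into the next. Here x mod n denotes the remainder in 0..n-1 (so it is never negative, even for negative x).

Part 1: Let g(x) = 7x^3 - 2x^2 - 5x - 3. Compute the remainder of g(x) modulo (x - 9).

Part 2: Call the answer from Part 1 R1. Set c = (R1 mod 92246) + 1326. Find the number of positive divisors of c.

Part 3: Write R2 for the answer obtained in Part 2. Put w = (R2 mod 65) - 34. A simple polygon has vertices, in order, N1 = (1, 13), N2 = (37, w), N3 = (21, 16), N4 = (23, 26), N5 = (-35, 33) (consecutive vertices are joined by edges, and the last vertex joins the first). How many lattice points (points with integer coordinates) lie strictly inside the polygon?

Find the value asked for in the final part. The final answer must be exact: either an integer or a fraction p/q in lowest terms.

1010

Part 1: remainder = value at the root: 7*(9)^3 - 2*(9)^2 - 5*(9)^1 - 3 = (5103) + (-162) + (-45) + (-3) = 4893; answer 4893
Part 2: R1 = 4893; c = 6219; 6219 = 3^2 * 691; number of divisors = (2+1) * (1+1) = 6; answer 6
Part 3: R2 = 6; w = -28; cross terms: (1*-28 - 37*13)=-509, (37*16 - 21*-28)=1180, (21*26 - 23*16)=178, (23*33 - -35*26)=1669, (-35*13 - 1*33)=-488; twice the area = |2030| = 2030; area = 1015; boundary points = 1 + 4 + 2 + 1 + 4 = 12; strictly interior points = area - boundary/2 + 1 = 1010; answer 1010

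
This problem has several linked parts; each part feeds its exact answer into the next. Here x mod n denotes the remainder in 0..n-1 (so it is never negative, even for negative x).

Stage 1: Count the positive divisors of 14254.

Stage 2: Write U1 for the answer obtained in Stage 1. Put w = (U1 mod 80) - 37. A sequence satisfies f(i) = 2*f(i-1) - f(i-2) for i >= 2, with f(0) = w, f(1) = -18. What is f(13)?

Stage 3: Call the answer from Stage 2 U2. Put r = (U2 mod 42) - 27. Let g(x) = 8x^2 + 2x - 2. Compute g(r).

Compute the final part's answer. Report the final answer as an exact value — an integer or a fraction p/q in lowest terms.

Stage 1: 14254 = 2 * 7127; number of divisors = (1+1) * (1+1) = 4; answer 4
Stage 2: U1 = 4; w = -33; f(2) = 2*(-18) - 1*(-33) = -3; iterating: f(2)=-3, f(3)=12, f(4)=27, f(5)=42, f(6)=57, f(7)=72, f(8)=87, f(9)=102, f(10)=117, f(11)=132, f(12)=147, f(13)=162; answer 162
Stage 3: U2 = 162; r = 9; 8*(9)^2 + 2*(9)^1 - 2 = (648) + (18) + (-2) = 664; answer 664

664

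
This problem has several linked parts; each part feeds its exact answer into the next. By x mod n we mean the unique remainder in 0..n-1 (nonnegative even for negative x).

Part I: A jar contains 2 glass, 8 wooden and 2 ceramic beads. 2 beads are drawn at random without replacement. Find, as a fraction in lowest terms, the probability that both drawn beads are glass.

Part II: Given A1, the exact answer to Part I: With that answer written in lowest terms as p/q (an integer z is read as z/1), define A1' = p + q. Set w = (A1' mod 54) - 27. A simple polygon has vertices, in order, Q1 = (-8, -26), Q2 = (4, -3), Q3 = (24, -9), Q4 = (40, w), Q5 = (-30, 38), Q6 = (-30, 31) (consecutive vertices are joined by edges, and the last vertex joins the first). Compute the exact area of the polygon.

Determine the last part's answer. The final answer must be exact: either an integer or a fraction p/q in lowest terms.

Part I: total draws C(12,2) = 66; favorable C(2,2) = 1; P = 1/66; answer 1/66
Part II: A1 = 1/66; threaded value p + q = 67; w = -14; cross terms: (-8*-3 - 4*-26)=128, (4*-9 - 24*-3)=36, (24*-14 - 40*-9)=24, (40*38 - -30*-14)=1100, (-30*31 - -30*38)=210, (-30*-26 - -8*31)=1028; twice the area = |2526| = 2526; area = 1263; answer 1263

1263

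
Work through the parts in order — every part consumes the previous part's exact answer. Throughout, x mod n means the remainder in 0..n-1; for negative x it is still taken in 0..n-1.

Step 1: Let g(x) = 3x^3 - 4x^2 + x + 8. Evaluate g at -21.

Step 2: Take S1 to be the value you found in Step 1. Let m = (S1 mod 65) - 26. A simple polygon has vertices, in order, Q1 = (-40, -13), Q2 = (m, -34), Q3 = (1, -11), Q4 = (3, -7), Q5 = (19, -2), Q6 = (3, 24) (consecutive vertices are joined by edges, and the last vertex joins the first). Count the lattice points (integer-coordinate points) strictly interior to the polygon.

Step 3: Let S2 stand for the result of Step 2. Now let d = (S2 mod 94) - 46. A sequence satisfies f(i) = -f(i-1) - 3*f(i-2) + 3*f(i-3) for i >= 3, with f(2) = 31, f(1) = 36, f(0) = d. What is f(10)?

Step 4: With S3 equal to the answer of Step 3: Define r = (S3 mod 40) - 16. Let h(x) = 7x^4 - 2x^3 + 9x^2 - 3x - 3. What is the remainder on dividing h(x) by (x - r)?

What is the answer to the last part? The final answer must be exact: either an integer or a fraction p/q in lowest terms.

4862

Step 1: 3*(-21)^3 - 4*(-21)^2 + 1*(-21)^1 + 8 = (-27783) + (-1764) + (-21) + (8) = -29560; answer -29560
Step 2: S1 = -29560; m = -11; cross terms: (-40*-34 - -11*-13)=1217, (-11*-11 - 1*-34)=155, (1*-7 - 3*-11)=26, (3*-2 - 19*-7)=127, (19*24 - 3*-2)=462, (3*-13 - -40*24)=921; twice the area = |2908| = 2908; area = 1454; boundary points = 1 + 1 + 2 + 1 + 2 + 1 = 8; strictly interior points = area - boundary/2 + 1 = 1451; answer 1451
Step 3: S2 = 1451; d = -5; f(3) = -1*(31) - 3*(36) + 3*(-5) = -154; iterating: f(3)=-154, f(4)=169, f(5)=386, f(6)=-1355, f(7)=704, f(8)=4519, f(9)=-10696, f(10)=-749; answer -749
Step 4: S3 = -749; r = -5; remainder = value at the root: 7*(-5)^4 - 2*(-5)^3 + 9*(-5)^2 - 3*(-5)^1 - 3 = (4375) + (250) + (225) + (15) + (-3) = 4862; answer 4862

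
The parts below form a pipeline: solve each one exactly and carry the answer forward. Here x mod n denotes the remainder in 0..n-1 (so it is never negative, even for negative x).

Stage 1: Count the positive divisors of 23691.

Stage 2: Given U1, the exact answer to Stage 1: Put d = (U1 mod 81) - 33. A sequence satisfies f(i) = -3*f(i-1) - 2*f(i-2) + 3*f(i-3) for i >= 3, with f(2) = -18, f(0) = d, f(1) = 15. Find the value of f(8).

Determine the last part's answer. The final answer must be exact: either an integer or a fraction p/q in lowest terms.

1395

Stage 1: 23691 = 3 * 53 * 149; number of divisors = (1+1) * (1+1) * (1+1) = 8; answer 8
Stage 2: U1 = 8; d = -25; f(3) = -3*(-18) - 2*(15) + 3*(-25) = -51; iterating: f(3)=-51, f(4)=234, f(5)=-654, f(6)=1341, f(7)=-2013, f(8)=1395; answer 1395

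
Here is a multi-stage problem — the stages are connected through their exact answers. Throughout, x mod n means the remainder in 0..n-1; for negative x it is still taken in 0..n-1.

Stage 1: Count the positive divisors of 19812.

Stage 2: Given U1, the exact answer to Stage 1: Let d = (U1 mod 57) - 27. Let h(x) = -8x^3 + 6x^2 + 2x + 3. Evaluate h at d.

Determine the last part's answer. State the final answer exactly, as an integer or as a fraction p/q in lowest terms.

267

Stage 1: 19812 = 2^2 * 3 * 13 * 127; number of divisors = (2+1) * (1+1) * (1+1) * (1+1) = 24; answer 24
Stage 2: U1 = 24; d = -3; -8*(-3)^3 + 6*(-3)^2 + 2*(-3)^1 + 3 = (216) + (54) + (-6) + (3) = 267; answer 267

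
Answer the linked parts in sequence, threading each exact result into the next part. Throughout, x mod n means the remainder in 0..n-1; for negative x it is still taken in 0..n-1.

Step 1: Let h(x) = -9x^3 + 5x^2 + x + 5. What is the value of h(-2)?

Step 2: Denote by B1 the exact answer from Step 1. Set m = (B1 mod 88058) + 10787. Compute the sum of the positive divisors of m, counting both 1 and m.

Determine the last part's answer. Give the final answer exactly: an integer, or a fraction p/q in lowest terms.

16326

Step 1: -9*(-2)^3 + 5*(-2)^2 + 1*(-2)^1 + 5 = (72) + (20) + (-2) + (5) = 95; answer 95
Step 2: B1 = 95; m = 10882; 10882 = 2 * 5441; sigma = (1 + 2) * (1 + 5441) = 3 * 5442 = 16326; answer 16326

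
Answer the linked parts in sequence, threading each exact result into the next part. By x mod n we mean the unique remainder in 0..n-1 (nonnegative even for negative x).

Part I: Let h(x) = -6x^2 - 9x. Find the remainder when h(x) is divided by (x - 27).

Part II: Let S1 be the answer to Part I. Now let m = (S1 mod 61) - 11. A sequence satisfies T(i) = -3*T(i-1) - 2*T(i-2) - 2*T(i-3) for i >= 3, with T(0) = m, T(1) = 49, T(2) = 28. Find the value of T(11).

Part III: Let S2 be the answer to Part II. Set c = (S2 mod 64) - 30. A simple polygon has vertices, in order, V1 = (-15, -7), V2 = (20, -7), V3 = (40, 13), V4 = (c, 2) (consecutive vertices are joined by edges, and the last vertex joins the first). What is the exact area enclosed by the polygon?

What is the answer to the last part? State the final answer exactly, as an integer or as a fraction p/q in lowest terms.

Part I: remainder = value at the root: -6*(27)^2 - 9*(27)^1 = (-4374) + (-243) = -4617; answer -4617
Part II: S1 = -4617; m = 8; T(3) = -3*(28) - 2*(49) - 2*(8) = -198; iterating: T(3)=-198, T(4)=440, T(5)=-980, T(6)=2456, T(7)=-6288, T(8)=15912, T(9)=-40072, T(10)=100968, T(11)=-254584; answer -254584
Part III: S2 = -254584; c = -22; cross terms: (-15*-7 - 20*-7)=245, (20*13 - 40*-7)=540, (40*2 - -22*13)=366, (-22*-7 - -15*2)=184; twice the area = |1335| = 1335; area = 1335/2; answer 1335/2

1335/2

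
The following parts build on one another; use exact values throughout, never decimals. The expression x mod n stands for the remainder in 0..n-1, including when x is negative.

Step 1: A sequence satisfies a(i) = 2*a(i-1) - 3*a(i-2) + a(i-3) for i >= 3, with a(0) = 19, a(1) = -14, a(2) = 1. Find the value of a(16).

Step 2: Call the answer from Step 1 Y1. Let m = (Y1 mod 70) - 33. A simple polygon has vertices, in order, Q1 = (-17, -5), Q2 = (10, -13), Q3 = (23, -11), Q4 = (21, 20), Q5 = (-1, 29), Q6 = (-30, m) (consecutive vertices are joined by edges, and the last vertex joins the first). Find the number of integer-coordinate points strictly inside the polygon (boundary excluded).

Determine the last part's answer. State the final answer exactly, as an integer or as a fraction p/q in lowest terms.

1286

Step 1: a(3) = 2*(1) - 3*(-14) + 1*(19) = 63; iterating: a(3)=63, a(4)=109, a(5)=30, a(6)=-204, a(7)=-389, a(8)=-136, a(9)=691, a(10)=1401, a(11)=593, a(12)=-2326, a(13)=-5030, a(14)=-2489, a(15)=7786, a(16)=18009; answer 18009
Step 2: Y1 = 18009; m = -14; cross terms: (-17*-13 - 10*-5)=271, (10*-11 - 23*-13)=189, (23*20 - 21*-11)=691, (21*29 - -1*20)=629, (-1*-14 - -30*29)=884, (-30*-5 - -17*-14)=-88; twice the area = |2576| = 2576; area = 1288; boundary points = 1 + 1 + 1 + 1 + 1 + 1 = 6; strictly interior points = area - boundary/2 + 1 = 1286; answer 1286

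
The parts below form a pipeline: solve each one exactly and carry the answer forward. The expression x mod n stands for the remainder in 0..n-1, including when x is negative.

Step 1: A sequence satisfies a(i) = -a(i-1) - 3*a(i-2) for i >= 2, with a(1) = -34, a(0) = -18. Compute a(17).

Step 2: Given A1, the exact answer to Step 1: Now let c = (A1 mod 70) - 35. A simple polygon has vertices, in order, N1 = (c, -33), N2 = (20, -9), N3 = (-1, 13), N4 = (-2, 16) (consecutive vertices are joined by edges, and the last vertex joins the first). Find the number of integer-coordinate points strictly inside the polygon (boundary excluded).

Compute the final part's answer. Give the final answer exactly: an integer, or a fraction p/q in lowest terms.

729

Step 1: a(2) = -1*(-34) - 3*(-18) = 88; iterating: a(2)=88, a(3)=14, a(4)=-278, a(5)=236, a(6)=598, a(7)=-1306, a(8)=-488, a(9)=4406, a(10)=-2942, a(11)=-10276, a(12)=19102, a(13)=11726, a(14)=-69032, a(15)=33854, a(16)=173242, a(17)=-274804; answer -274804
Step 2: A1 = -274804; c = -19; cross terms: (-19*-9 - 20*-33)=831, (20*13 - -1*-9)=251, (-1*16 - -2*13)=10, (-2*-33 - -19*16)=370; twice the area = |1462| = 1462; area = 731; boundary points = 3 + 1 + 1 + 1 = 6; strictly interior points = area - boundary/2 + 1 = 729; answer 729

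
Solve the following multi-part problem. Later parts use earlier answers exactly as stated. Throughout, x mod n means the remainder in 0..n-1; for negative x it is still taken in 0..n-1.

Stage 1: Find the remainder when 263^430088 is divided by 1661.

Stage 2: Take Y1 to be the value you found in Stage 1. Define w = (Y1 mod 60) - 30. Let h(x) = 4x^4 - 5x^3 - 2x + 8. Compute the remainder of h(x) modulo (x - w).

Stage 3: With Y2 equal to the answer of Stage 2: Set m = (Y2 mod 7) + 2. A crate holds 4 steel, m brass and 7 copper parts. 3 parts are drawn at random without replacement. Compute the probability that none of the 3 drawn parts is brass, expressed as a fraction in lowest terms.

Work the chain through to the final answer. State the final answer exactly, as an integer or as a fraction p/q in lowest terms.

Stage 1: squarings mod 1661: 263^1=263, 263^2=1068, 263^4=1178, 263^8=749, 263^16=1244, 263^32=1145, 263^64=496, 263^128=188, 263^256=463, 263^512=100, 263^1024=34, 263^2048=1156, 263^4096=892, 263^8192=45, 263^16384=364, 263^32768=1277, 263^65536=1288, 263^131072=1266, 263^262144=1552; 263^430088 = 263^8 * 263^4096 * 263^32768 * 263^131072 * 263^262144 = 254 (mod 1661); answer 254
Stage 2: Y1 = 254; w = -16; remainder = value at the root: 4*(-16)^4 - 5*(-16)^3 - 2*(-16)^1 + 8 = (262144) + (20480) + (32) + (8) = 282664; answer 282664
Stage 3: Y2 = 282664; m = 6; total draws C(17,3) = 680; favorable C(11,3) = 165; P = 33/136; answer 33/136

33/136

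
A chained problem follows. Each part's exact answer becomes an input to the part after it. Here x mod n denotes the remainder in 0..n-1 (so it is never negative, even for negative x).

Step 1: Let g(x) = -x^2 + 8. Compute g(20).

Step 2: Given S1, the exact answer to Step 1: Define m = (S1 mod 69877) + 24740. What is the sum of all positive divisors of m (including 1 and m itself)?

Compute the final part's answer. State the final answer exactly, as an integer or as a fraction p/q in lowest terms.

Step 1: -1*(20)^2 + 8 = (-400) + (8) = -392; answer -392
Step 2: S1 = -392; m = 94225; 94225 = 5^2 * 3769; sigma = (1 + 5 + 25) * (1 + 3769) = 31 * 3770 = 116870; answer 116870

116870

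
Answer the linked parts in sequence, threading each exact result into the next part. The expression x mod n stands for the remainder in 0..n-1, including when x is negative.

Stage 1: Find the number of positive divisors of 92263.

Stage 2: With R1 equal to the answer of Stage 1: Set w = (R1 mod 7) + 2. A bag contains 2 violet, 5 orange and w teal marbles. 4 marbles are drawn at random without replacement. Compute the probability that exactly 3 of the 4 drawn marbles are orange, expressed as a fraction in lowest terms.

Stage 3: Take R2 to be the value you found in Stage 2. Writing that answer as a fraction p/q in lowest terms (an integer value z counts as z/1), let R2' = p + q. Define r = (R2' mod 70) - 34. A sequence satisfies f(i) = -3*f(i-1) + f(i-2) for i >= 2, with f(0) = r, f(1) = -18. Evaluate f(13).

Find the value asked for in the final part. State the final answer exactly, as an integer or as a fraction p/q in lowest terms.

Stage 1: 92263 = 257 * 359; number of divisors = (1+1) * (1+1) = 4; answer 4
Stage 2: R1 = 4; w = 6; total draws C(13,4) = 715; favorable C(5,3)*C(8,1) = 80; P = 16/143; answer 16/143
Stage 3: R2 = 16/143; threaded value p + q = 159; r = -15; f(2) = -3*(-18) + 1*(-15) = 39; iterating: f(2)=39, f(3)=-135, f(4)=444, f(5)=-1467, f(6)=4845, f(7)=-16002, f(8)=52851, f(9)=-174555, f(10)=576516, f(11)=-1904103, f(12)=6288825, f(13)=-20770578; answer -20770578

-20770578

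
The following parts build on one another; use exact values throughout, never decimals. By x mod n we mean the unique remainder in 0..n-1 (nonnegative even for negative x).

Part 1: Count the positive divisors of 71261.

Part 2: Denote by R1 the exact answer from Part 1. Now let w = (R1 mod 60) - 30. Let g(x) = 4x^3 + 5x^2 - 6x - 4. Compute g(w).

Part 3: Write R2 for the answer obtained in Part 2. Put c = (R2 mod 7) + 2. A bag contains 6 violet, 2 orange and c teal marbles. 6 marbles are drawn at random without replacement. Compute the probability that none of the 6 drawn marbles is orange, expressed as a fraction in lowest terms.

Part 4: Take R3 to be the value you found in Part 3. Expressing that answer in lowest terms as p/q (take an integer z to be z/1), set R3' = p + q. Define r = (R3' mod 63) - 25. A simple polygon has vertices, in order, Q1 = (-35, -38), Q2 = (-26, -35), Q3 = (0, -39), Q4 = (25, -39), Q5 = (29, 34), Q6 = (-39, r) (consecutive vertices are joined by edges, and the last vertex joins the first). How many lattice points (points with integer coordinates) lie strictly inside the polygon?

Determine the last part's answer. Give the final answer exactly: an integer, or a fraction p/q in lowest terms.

3747

Part 1: 71261 is prime, so its only divisors are 1 and 71261; count = 2; answer 2
Part 2: R1 = 2; w = -28; 4*(-28)^3 + 5*(-28)^2 - 6*(-28)^1 - 4 = (-87808) + (3920) + (168) + (-4) = -83724; answer -83724
Part 3: R2 = -83724; c = 5; total draws C(13,6) = 1716; favorable C(11,6) = 462; P = 7/26; answer 7/26
Part 4: R3 = 7/26; threaded value p + q = 33; r = 8; cross terms: (-35*-35 - -26*-38)=237, (-26*-39 - 0*-35)=1014, (0*-39 - 25*-39)=975, (25*34 - 29*-39)=1981, (29*8 - -39*34)=1558, (-39*-38 - -35*8)=1762; twice the area = |7527| = 7527; area = 7527/2; boundary points = 3 + 2 + 25 + 1 + 2 + 2 = 35; strictly interior points = area - boundary/2 + 1 = 3747; answer 3747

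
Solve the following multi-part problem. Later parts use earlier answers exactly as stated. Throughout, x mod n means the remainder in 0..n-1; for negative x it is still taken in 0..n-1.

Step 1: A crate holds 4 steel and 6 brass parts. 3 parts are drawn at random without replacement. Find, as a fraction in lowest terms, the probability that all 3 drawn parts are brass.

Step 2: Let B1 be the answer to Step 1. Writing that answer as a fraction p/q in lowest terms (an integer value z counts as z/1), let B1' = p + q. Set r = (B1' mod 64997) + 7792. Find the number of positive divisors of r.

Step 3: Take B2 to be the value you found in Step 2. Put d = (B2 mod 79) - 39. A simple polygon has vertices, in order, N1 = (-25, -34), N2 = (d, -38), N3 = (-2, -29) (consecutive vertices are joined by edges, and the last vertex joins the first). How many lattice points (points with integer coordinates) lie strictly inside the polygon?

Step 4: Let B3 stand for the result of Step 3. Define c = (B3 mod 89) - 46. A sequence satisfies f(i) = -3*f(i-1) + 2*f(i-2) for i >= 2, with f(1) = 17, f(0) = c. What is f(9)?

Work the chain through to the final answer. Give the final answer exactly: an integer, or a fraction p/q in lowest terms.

Step 1: total draws C(10,3) = 120; favorable C(6,3) = 20; P = 1/6; answer 1/6
Step 2: B1 = 1/6; threaded value p + q = 7; r = 7799; 7799 = 11 * 709; number of divisors = (1+1) * (1+1) = 4; answer 4
Step 3: B2 = 4; d = -35; cross terms: (-25*-38 - -35*-34)=-240, (-35*-29 - -2*-38)=939, (-2*-34 - -25*-29)=-657; twice the area = |42| = 42; area = 21; boundary points = 2 + 3 + 1 = 6; strictly interior points = area - boundary/2 + 1 = 19; answer 19
Step 4: B3 = 19; c = -27; f(2) = -3*(17) + 2*(-27) = -105; iterating: f(2)=-105, f(3)=349, f(4)=-1257, f(5)=4469, f(6)=-15921, f(7)=56701, f(8)=-201945, f(9)=719237; answer 719237

719237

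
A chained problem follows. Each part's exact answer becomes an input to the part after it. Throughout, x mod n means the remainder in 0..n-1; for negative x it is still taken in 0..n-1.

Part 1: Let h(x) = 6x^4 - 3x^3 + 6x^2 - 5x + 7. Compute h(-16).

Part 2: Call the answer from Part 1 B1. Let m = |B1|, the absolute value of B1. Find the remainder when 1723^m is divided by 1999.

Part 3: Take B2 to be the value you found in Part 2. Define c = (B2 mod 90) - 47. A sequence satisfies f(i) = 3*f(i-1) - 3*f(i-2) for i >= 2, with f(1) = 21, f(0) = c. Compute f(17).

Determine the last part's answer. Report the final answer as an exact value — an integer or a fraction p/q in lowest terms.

-570807

Part 1: 6*(-16)^4 - 3*(-16)^3 + 6*(-16)^2 - 5*(-16)^1 + 7 = (393216) + (12288) + (1536) + (80) + (7) = 407127; answer 407127
Part 2: B1 = 407127; m = 407127; squarings mod 1999: 1723^1=1723, 1723^2=214, 1723^4=1818, 1723^8=777, 1723^16=31, 1723^32=961, 1723^64=1982, 1723^128=289, 1723^256=1562, 1723^512=1064, 1723^1024=662, 1723^2048=463, 1723^4096=476, 1723^8192=689, 1723^16384=958, 1723^32768=223, 1723^65536=1753, 1723^131072=546, 1723^262144=265; 1723^407127 = 1723^1 * 1723^2 * 1723^4 * 1723^16 * 1723^64 * 1723^512 * 1723^1024 * 1723^4096 * 1723^8192 * 1723^131072 * 1723^262144 = 623 (mod 1999); answer 623
Part 3: B2 = 623; c = 36; f(2) = 3*(21) - 3*(36) = -45; iterating: f(2)=-45, f(3)=-198, f(4)=-459, f(5)=-783, f(6)=-972, f(7)=-567, f(8)=1215, f(9)=5346, f(10)=12393, f(11)=21141, f(12)=26244, f(13)=15309, f(14)=-32805, f(15)=-144342, f(16)=-334611, f(17)=-570807; answer -570807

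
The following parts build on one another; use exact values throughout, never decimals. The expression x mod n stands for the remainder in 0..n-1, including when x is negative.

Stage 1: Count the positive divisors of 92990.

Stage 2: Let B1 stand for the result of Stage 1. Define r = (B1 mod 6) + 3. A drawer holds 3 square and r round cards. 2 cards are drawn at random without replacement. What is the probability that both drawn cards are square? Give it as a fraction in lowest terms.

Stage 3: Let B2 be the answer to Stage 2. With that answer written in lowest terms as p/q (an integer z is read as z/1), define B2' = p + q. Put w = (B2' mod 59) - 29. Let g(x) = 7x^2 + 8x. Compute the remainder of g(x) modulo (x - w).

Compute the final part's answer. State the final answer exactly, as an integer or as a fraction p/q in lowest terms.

1079

Stage 1: 92990 = 2 * 5 * 17 * 547; number of divisors = (1+1) * (1+1) * (1+1) * (1+1) = 16; answer 16
Stage 2: B1 = 16; r = 7; total draws C(10,2) = 45; favorable C(3,2) = 3; P = 1/15; answer 1/15
Stage 3: B2 = 1/15; threaded value p + q = 16; w = -13; remainder = value at the root: 7*(-13)^2 + 8*(-13)^1 = (1183) + (-104) = 1079; answer 1079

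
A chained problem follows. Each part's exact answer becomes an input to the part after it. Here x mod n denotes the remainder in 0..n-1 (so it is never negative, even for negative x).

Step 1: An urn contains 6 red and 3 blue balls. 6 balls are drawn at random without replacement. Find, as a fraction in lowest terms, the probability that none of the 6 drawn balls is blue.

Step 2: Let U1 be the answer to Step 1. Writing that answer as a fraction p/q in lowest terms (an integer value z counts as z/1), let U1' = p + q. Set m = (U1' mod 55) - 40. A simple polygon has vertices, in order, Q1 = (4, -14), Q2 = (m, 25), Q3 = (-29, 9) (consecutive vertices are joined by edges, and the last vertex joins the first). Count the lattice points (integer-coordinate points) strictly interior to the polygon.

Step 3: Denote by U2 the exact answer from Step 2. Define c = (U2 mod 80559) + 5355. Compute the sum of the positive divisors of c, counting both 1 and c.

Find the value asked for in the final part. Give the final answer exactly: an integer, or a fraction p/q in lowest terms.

6300

Step 1: total draws C(9,6) = 84; favorable C(6,6) = 1; P = 1/84; answer 1/84
Step 2: U1 = 1/84; threaded value p + q = 85; m = -10; cross terms: (4*25 - -10*-14)=-40, (-10*9 - -29*25)=635, (-29*-14 - 4*9)=370; twice the area = |965| = 965; area = 965/2; boundary points = 1 + 1 + 1 = 3; strictly interior points = area - boundary/2 + 1 = 482; answer 482
Step 3: U2 = 482; c = 5837; 5837 = 13 * 449; sigma = (1 + 13) * (1 + 449) = 14 * 450 = 6300; answer 6300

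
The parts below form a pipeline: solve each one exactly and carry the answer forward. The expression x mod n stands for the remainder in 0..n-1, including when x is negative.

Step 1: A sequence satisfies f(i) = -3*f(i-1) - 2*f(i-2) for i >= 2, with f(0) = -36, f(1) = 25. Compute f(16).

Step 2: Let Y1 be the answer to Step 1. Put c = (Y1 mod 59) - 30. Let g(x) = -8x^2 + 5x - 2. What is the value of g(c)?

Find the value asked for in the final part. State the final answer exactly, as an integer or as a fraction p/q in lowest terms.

-1970

Step 1: f(2) = -3*(25) - 2*(-36) = -3; iterating: f(2)=-3, f(3)=-41, f(4)=129, f(5)=-305, f(6)=657, f(7)=-1361, f(8)=2769, f(9)=-5585, f(10)=11217, f(11)=-22481, f(12)=45009, f(13)=-90065, f(14)=180177, f(15)=-360401, f(16)=720849; answer 720849
Step 2: Y1 = 720849; c = 16; -8*(16)^2 + 5*(16)^1 - 2 = (-2048) + (80) + (-2) = -1970; answer -1970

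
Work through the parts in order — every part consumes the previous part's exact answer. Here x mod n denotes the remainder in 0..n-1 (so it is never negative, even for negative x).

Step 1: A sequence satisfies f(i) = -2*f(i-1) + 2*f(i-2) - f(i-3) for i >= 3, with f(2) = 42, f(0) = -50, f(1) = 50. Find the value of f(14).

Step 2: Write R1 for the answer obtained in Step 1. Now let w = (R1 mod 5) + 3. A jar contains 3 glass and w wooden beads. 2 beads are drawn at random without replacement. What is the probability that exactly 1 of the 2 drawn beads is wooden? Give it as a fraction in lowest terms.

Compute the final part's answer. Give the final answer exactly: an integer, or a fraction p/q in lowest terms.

Step 1: f(3) = -2*(42) + 2*(50) - 1*(-50) = 66; iterating: f(3)=66, f(4)=-98, f(5)=286, f(6)=-834, f(7)=2338, f(8)=-6630, f(9)=18770, f(10)=-53138, f(11)=150446, f(12)=-425938, f(13)=1205906, f(14)=-3414134; answer -3414134
Step 2: R1 = -3414134; w = 4; total draws C(7,2) = 21; favorable C(4,1)*C(3,1) = 12; P = 4/7; answer 4/7

4/7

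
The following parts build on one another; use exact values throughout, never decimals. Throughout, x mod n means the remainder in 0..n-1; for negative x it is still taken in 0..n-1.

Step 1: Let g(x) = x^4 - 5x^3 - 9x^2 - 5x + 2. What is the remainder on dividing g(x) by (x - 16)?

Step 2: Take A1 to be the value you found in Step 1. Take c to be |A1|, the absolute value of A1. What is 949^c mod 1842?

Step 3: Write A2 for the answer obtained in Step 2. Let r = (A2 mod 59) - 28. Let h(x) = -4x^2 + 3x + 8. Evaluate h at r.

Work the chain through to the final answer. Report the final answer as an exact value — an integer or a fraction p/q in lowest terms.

Step 1: remainder = value at the root: 1*(16)^4 - 5*(16)^3 - 9*(16)^2 - 5*(16)^1 + 2 = (65536) + (-20480) + (-2304) + (-80) + (2) = 42674; answer 42674
Step 2: A1 = 42674; c = 42674; squarings mod 1842: 949^1=949, 949^2=1705, 949^4=349, 949^8=229, 949^16=865, 949^32=373, 949^64=979, 949^128=601, 949^256=169, 949^512=931, 949^1024=1021, 949^2048=1711, 949^4096=583, 949^8192=961, 949^16384=679, 949^32768=541; 949^42674 = 949^2 * 949^16 * 949^32 * 949^128 * 949^512 * 949^1024 * 949^8192 * 949^32768 = 529 (mod 1842); answer 529
Step 3: A2 = 529; r = 29; -4*(29)^2 + 3*(29)^1 + 8 = (-3364) + (87) + (8) = -3269; answer -3269

-3269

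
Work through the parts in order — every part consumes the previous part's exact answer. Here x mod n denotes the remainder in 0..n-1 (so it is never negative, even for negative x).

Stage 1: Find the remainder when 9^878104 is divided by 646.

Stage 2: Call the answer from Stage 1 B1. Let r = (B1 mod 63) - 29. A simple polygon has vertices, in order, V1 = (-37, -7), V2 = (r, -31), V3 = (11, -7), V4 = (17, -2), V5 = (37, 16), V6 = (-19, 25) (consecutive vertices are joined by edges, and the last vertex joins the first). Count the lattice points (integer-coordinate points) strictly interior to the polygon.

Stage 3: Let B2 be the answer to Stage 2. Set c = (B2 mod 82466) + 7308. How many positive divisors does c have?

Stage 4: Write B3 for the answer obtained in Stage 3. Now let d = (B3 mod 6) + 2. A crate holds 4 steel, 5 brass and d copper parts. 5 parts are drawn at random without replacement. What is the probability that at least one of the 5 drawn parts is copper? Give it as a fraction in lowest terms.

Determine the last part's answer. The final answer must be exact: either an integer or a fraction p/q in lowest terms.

Stage 1: squarings mod 646: 9^1=9, 9^2=81, 9^4=101, 9^8=511, 9^16=137, 9^32=35, 9^64=579, 9^128=613, 9^256=443, 9^512=511, 9^1024=137, 9^2048=35, 9^4096=579, 9^8192=613, 9^16384=443, 9^32768=511, 9^65536=137, 9^131072=35, 9^262144=579, 9^524288=613; 9^878104 = 9^8 * 9^16 * 9^512 * 9^1024 * 9^8192 * 9^16384 * 9^65536 * 9^262144 * 9^524288 = 579 (mod 646); answer 579
Stage 2: B1 = 579; r = -17; cross terms: (-37*-31 - -17*-7)=1028, (-17*-7 - 11*-31)=460, (11*-2 - 17*-7)=97, (17*16 - 37*-2)=346, (37*25 - -19*16)=1229, (-19*-7 - -37*25)=1058; twice the area = |4218| = 4218; area = 2109; boundary points = 4 + 4 + 1 + 2 + 1 + 2 = 14; strictly interior points = area - boundary/2 + 1 = 2103; answer 2103
Stage 3: B2 = 2103; c = 9411; 9411 = 3 * 3137; number of divisors = (1+1) * (1+1) = 4; answer 4
Stage 4: B3 = 4; d = 6; total draws C(15,5) = 3003; complement C(9,5) = 126; favorable 3003 - 126 = 2877; P = 137/143; answer 137/143

137/143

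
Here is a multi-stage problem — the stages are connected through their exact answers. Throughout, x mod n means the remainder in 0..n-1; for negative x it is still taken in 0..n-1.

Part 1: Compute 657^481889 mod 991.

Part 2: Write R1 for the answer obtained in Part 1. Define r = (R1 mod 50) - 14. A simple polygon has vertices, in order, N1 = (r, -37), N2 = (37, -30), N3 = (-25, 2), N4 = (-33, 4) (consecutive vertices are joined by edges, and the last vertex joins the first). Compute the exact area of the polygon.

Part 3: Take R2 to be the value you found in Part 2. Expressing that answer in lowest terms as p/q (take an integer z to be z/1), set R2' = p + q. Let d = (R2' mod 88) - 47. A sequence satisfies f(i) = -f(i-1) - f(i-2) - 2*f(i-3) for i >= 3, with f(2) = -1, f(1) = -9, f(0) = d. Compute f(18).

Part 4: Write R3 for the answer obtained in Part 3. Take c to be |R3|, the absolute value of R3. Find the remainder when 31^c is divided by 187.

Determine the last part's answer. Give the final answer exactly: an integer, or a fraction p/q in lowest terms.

47

Part 1: squarings mod 991: 657^1=657, 657^2=564, 657^4=976, 657^8=225, 657^16=84, 657^32=119, 657^64=287, 657^128=116, 657^256=573, 657^512=308, 657^1024=719, 657^2048=650, 657^4096=334, 657^8192=564, 657^16384=976, 657^32768=225, 657^65536=84, 657^131072=119, 657^262144=287; 657^481889 = 657^1 * 657^32 * 657^64 * 657^512 * 657^2048 * 657^4096 * 657^16384 * 657^65536 * 657^131072 * 657^262144 = 932 (mod 991); answer 932
Part 2: R1 = 932; r = 18; cross terms: (18*-30 - 37*-37)=829, (37*2 - -25*-30)=-676, (-25*4 - -33*2)=-34, (-33*-37 - 18*4)=1149; twice the area = |1268| = 1268; area = 634; answer 634
Part 3: R2 = 634; threaded value p + q = 635; d = -28; f(3) = -1*(-1) - 1*(-9) - 2*(-28) = 66; iterating: f(3)=66, f(4)=-47, f(5)=-17, f(6)=-68, f(7)=179, f(8)=-77, f(9)=34, f(10)=-315, f(11)=435, f(12)=-188, f(13)=383, f(14)=-1065, f(15)=1058, f(16)=-759, f(17)=1831, f(18)=-3188; answer -3188
Part 4: R3 = -3188; c = 3188; squarings mod 187: 31^1=31, 31^2=26, 31^4=115, 31^8=135, 31^16=86, 31^32=103, 31^64=137, 31^128=69, 31^256=86, 31^512=103, 31^1024=137, 31^2048=69; 31^3188 = 31^4 * 31^16 * 31^32 * 31^64 * 31^1024 * 31^2048 = 47 (mod 187); answer 47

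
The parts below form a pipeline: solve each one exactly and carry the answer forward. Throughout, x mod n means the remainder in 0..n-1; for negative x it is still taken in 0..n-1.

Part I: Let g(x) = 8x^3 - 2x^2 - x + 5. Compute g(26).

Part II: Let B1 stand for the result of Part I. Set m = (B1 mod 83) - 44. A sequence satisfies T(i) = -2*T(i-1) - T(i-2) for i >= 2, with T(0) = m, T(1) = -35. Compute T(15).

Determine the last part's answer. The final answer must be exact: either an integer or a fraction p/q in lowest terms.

-525

Part I: 8*(26)^3 - 2*(26)^2 - 1*(26)^1 + 5 = (140608) + (-1352) + (-26) + (5) = 139235; answer 139235
Part II: B1 = 139235; m = 0; T(2) = -2*(-35) - 1*(0) = 70; iterating: T(2)=70, T(3)=-105, T(4)=140, T(5)=-175, T(6)=210, T(7)=-245, T(8)=280, T(9)=-315, T(10)=350, T(11)=-385, T(12)=420, T(13)=-455, T(14)=490, T(15)=-525; answer -525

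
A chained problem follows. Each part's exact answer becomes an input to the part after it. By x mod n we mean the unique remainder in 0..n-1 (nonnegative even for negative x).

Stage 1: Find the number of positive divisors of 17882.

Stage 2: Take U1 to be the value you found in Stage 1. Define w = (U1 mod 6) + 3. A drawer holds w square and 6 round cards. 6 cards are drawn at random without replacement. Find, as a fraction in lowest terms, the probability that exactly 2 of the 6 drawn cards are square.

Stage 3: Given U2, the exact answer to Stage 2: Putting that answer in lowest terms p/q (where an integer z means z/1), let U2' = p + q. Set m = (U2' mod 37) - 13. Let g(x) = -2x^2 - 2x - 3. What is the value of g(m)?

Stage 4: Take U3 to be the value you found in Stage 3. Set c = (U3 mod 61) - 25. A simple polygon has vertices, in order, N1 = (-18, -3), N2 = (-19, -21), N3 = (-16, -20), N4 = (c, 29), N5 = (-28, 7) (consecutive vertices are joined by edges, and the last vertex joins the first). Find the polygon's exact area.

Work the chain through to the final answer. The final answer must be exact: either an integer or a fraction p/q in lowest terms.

Stage 1: 17882 = 2 * 8941; number of divisors = (1+1) * (1+1) = 4; answer 4
Stage 2: U1 = 4; w = 7; total draws C(13,6) = 1716; favorable C(7,2)*C(6,4) = 315; P = 105/572; answer 105/572
Stage 3: U2 = 105/572; threaded value p + q = 677; m = -2; -2*(-2)^2 - 2*(-2)^1 - 3 = (-8) + (4) + (-3) = -7; answer -7
Stage 4: U3 = -7; c = 29; cross terms: (-18*-21 - -19*-3)=321, (-19*-20 - -16*-21)=44, (-16*29 - 29*-20)=116, (29*7 - -28*29)=1015, (-28*-3 - -18*7)=210; twice the area = |1706| = 1706; area = 853; answer 853

853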